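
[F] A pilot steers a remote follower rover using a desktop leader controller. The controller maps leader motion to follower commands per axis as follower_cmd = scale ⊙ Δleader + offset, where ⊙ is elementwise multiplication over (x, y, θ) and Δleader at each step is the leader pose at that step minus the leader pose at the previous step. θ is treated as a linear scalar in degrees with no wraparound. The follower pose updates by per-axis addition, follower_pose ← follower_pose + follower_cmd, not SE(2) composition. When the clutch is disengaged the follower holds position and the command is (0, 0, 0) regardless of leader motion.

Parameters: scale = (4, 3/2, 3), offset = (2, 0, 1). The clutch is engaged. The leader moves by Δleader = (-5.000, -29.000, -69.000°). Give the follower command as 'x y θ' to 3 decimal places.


axis x: 4·-5.000 + 2 = -18.000
axis y: 3/2·-29.000 + 0 = -43.500
axis θ: 3·-69.000 + 1 = -206.000

-18.000 -43.500 -206.000


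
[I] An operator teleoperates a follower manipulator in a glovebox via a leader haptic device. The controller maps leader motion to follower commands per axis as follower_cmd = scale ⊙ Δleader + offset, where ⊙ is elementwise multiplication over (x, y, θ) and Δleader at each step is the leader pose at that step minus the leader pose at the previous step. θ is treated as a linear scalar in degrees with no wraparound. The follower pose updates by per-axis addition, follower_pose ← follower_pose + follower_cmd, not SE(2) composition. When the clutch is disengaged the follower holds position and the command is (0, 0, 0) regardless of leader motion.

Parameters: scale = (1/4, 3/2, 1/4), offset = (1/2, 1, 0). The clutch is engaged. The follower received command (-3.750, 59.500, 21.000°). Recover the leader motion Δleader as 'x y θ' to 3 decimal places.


-17.000 39.000 84.000

axis x: (-3.750 − 1/2) / (1/4) = -17.000
axis y: (59.500 − 1) / (3/2) = 39.000
axis θ: (21.000 − 0) / (1/4) = 84.000


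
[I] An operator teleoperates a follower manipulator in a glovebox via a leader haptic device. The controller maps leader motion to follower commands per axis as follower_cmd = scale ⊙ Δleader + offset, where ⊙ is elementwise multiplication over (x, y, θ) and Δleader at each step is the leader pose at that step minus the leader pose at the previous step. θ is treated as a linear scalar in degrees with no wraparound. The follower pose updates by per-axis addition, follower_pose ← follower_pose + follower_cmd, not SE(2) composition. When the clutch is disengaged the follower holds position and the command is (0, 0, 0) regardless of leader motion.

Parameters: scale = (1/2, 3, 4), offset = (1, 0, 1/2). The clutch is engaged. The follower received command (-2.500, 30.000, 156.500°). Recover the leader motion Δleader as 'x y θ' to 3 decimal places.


axis x: (-2.500 − 1) / (1/2) = -7.000
axis y: (30.000 − 0) / (3) = 10.000
axis θ: (156.500 − 1/2) / (4) = 39.000

-7.000 10.000 39.000


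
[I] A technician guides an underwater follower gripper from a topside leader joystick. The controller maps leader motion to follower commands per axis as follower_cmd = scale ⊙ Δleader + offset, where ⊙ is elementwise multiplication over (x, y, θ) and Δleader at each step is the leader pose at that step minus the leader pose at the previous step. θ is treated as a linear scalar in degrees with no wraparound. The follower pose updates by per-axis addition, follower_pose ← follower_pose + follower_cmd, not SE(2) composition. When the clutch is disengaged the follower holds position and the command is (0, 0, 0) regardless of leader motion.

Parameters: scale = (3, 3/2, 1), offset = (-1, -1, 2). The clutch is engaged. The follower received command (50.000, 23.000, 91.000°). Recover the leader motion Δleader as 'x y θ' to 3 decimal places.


17.000 16.000 89.000

axis x: (50.000 − -1) / (3) = 17.000
axis y: (23.000 − -1) / (3/2) = 16.000
axis θ: (91.000 − 2) / (1) = 89.000


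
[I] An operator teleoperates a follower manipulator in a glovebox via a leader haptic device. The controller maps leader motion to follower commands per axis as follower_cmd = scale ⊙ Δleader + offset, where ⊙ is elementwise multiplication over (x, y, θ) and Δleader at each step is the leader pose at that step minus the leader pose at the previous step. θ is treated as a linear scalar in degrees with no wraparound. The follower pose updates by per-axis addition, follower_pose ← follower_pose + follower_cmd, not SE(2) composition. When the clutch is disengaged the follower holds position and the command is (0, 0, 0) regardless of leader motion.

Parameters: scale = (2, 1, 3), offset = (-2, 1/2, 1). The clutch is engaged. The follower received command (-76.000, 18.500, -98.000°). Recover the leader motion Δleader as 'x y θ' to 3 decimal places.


-37.000 18.000 -33.000

axis x: (-76.000 − -2) / (2) = -37.000
axis y: (18.500 − 1/2) / (1) = 18.000
axis θ: (-98.000 − 1) / (3) = -33.000


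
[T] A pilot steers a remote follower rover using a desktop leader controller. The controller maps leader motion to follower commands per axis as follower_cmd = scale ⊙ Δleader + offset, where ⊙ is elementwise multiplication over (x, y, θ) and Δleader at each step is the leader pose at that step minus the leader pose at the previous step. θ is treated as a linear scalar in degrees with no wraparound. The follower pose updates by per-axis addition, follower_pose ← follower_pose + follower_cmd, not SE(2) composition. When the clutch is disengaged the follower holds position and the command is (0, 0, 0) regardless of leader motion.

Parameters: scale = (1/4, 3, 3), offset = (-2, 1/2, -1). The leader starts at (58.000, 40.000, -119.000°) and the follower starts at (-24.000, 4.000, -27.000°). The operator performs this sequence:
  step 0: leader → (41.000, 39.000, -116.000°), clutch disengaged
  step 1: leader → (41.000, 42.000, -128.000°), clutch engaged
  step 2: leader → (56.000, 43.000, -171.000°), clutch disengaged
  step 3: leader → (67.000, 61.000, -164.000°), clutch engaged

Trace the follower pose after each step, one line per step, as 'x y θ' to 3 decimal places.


-24.000 4.000 -27.000
-26.000 13.500 -64.000
-26.000 13.500 -64.000
-25.250 68.000 -44.000

step 0: Δleader=(-17.000, -1.000, 3.000°), disengaged; cmd=(0,0,0) → follower holds at (-24.000, 4.000, -27.000°)
step 1: Δleader=(0.000, 3.000, -12.000°), engaged; cmd=(-2.000, 9.500, -37.000°) → follower=(-26.000, 13.500, -64.000°)
step 2: Δleader=(15.000, 1.000, -43.000°), disengaged; cmd=(0,0,0) → follower holds at (-26.000, 13.500, -64.000°)
step 3: Δleader=(11.000, 18.000, 7.000°), engaged; cmd=(0.750, 54.500, 20.000°) → follower=(-25.250, 68.000, -44.000°)


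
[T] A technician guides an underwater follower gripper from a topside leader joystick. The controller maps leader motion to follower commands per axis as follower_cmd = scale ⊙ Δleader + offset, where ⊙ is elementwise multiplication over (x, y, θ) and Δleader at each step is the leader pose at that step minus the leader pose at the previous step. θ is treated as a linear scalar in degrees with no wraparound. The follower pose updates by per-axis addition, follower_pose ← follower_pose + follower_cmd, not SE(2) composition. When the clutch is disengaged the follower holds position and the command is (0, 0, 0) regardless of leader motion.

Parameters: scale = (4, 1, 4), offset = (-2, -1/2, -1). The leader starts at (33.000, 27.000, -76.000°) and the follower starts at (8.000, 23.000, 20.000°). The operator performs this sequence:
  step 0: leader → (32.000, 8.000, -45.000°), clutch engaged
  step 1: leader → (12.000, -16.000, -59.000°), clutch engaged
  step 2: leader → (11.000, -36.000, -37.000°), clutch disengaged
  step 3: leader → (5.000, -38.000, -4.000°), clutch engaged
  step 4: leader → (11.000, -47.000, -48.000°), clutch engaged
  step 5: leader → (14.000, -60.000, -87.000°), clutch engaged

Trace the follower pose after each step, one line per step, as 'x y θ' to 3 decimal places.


2.000 3.500 143.000
-80.000 -21.000 86.000
-80.000 -21.000 86.000
-106.000 -23.500 217.000
-84.000 -33.000 40.000
-74.000 -46.500 -117.000

step 0: Δleader=(-1.000, -19.000, 31.000°), engaged; cmd=(-6.000, -19.500, 123.000°) → follower=(2.000, 3.500, 143.000°)
step 1: Δleader=(-20.000, -24.000, -14.000°), engaged; cmd=(-82.000, -24.500, -57.000°) → follower=(-80.000, -21.000, 86.000°)
step 2: Δleader=(-1.000, -20.000, 22.000°), disengaged; cmd=(0,0,0) → follower holds at (-80.000, -21.000, 86.000°)
step 3: Δleader=(-6.000, -2.000, 33.000°), engaged; cmd=(-26.000, -2.500, 131.000°) → follower=(-106.000, -23.500, 217.000°)
step 4: Δleader=(6.000, -9.000, -44.000°), engaged; cmd=(22.000, -9.500, -177.000°) → follower=(-84.000, -33.000, 40.000°)
step 5: Δleader=(3.000, -13.000, -39.000°), engaged; cmd=(10.000, -13.500, -157.000°) → follower=(-74.000, -46.500, -117.000°)


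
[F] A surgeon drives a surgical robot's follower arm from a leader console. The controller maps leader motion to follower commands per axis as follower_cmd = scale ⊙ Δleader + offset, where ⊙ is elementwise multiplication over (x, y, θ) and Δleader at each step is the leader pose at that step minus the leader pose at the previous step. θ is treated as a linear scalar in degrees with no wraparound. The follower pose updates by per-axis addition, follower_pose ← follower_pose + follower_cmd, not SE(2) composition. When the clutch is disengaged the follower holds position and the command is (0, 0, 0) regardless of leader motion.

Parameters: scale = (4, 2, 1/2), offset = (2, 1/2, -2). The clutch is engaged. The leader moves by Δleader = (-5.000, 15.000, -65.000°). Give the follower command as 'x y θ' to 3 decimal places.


axis x: 4·-5.000 + 2 = -18.000
axis y: 2·15.000 + 1/2 = 30.500
axis θ: 1/2·-65.000 + -2 = -34.500

-18.000 30.500 -34.500


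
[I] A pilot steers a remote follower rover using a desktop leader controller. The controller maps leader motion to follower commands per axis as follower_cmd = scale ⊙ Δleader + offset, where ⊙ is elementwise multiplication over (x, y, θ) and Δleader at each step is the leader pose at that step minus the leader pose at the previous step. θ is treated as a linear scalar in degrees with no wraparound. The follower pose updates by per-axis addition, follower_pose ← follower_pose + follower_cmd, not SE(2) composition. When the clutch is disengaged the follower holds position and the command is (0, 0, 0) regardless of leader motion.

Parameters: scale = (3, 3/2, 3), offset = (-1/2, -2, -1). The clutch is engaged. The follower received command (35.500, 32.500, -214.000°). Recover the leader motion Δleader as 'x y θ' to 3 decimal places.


12.000 23.000 -71.000

axis x: (35.500 − -1/2) / (3) = 12.000
axis y: (32.500 − -2) / (3/2) = 23.000
axis θ: (-214.000 − -1) / (3) = -71.000


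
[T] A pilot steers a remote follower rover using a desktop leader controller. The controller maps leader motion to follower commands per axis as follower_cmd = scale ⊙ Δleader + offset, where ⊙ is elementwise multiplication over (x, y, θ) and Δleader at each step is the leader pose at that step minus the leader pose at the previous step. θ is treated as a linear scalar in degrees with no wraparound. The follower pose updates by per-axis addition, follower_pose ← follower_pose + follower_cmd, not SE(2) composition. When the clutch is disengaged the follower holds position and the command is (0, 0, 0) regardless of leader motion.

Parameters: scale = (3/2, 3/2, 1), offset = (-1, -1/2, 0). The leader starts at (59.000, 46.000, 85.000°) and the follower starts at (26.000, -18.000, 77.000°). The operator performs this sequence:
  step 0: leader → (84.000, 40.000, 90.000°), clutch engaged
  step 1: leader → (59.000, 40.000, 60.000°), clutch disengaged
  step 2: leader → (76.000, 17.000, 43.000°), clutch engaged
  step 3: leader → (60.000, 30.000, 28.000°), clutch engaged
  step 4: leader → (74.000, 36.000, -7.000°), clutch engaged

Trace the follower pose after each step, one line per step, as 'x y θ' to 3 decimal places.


62.500 -27.500 82.000
62.500 -27.500 82.000
87.000 -62.500 65.000
62.000 -43.500 50.000
82.000 -35.000 15.000

step 0: Δleader=(25.000, -6.000, 5.000°), engaged; cmd=(36.500, -9.500, 5.000°) → follower=(62.500, -27.500, 82.000°)
step 1: Δleader=(-25.000, 0.000, -30.000°), disengaged; cmd=(0,0,0) → follower holds at (62.500, -27.500, 82.000°)
step 2: Δleader=(17.000, -23.000, -17.000°), engaged; cmd=(24.500, -35.000, -17.000°) → follower=(87.000, -62.500, 65.000°)
step 3: Δleader=(-16.000, 13.000, -15.000°), engaged; cmd=(-25.000, 19.000, -15.000°) → follower=(62.000, -43.500, 50.000°)
step 4: Δleader=(14.000, 6.000, -35.000°), engaged; cmd=(20.000, 8.500, -35.000°) → follower=(82.000, -35.000, 15.000°)


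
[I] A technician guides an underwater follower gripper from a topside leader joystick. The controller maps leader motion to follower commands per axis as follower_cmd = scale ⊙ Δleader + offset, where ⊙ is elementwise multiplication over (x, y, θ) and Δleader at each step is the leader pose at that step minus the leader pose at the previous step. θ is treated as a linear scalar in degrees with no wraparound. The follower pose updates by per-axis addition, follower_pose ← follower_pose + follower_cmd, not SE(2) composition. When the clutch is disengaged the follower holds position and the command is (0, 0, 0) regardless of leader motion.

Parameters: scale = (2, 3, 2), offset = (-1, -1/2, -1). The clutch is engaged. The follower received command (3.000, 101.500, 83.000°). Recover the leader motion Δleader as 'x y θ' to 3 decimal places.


2.000 34.000 42.000

axis x: (3.000 − -1) / (2) = 2.000
axis y: (101.500 − -1/2) / (3) = 34.000
axis θ: (83.000 − -1) / (2) = 42.000


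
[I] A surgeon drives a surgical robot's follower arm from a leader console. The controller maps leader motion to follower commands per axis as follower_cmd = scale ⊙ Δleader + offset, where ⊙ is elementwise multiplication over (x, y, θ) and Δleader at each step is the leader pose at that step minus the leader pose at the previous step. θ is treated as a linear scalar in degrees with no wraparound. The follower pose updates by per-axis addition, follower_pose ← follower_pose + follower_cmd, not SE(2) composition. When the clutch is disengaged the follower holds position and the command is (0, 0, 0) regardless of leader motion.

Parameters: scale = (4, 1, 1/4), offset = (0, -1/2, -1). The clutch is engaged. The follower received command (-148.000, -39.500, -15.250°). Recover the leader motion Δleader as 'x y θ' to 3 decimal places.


axis x: (-148.000 − 0) / (4) = -37.000
axis y: (-39.500 − -1/2) / (1) = -39.000
axis θ: (-15.250 − -1) / (1/4) = -57.000

-37.000 -39.000 -57.000


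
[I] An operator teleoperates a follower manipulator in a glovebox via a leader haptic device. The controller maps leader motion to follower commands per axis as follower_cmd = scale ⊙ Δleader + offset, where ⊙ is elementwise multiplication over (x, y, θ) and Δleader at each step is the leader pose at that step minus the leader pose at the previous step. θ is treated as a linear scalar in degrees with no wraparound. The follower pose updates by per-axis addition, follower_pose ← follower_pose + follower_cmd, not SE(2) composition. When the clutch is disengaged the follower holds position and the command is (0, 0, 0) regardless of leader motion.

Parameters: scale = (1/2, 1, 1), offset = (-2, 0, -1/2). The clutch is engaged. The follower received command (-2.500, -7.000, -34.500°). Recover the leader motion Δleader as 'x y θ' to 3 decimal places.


axis x: (-2.500 − -2) / (1/2) = -1.000
axis y: (-7.000 − 0) / (1) = -7.000
axis θ: (-34.500 − -1/2) / (1) = -34.000

-1.000 -7.000 -34.000


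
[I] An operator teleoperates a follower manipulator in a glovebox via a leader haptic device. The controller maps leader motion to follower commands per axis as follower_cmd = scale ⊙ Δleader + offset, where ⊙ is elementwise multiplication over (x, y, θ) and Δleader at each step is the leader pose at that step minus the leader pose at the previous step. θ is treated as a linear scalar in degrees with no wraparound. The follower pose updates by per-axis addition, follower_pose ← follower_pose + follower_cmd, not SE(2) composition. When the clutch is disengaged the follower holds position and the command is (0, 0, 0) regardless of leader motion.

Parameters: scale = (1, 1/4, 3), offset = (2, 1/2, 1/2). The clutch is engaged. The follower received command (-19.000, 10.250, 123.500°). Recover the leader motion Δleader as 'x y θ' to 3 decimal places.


axis x: (-19.000 − 2) / (1) = -21.000
axis y: (10.250 − 1/2) / (1/4) = 39.000
axis θ: (123.500 − 1/2) / (3) = 41.000

-21.000 39.000 41.000


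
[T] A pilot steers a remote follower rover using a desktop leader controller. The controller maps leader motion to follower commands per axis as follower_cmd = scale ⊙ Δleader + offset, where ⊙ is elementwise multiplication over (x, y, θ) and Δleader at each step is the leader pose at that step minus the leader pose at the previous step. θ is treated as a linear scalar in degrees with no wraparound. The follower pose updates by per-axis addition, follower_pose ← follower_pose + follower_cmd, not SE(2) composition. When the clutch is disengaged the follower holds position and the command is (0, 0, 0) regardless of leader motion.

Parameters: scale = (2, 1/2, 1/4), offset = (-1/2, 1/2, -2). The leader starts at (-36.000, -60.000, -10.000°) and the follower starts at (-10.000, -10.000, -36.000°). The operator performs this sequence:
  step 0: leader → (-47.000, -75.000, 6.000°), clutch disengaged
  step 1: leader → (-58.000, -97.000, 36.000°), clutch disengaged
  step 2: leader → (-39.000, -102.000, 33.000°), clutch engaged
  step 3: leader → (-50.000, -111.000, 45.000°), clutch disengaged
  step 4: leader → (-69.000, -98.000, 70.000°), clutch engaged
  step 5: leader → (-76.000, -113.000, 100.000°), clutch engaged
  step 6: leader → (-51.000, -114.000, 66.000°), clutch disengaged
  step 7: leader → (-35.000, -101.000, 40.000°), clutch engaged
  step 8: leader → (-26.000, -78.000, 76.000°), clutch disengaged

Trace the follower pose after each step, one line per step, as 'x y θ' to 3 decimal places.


-10.000 -10.000 -36.000
-10.000 -10.000 -36.000
27.500 -12.000 -38.750
27.500 -12.000 -38.750
-11.000 -5.000 -34.500
-25.500 -12.000 -29.000
-25.500 -12.000 -29.000
6.000 -5.000 -37.500
6.000 -5.000 -37.500

step 0: Δleader=(-11.000, -15.000, 16.000°), disengaged; cmd=(0,0,0) → follower holds at (-10.000, -10.000, -36.000°)
step 1: Δleader=(-11.000, -22.000, 30.000°), disengaged; cmd=(0,0,0) → follower holds at (-10.000, -10.000, -36.000°)
step 2: Δleader=(19.000, -5.000, -3.000°), engaged; cmd=(37.500, -2.000, -2.750°) → follower=(27.500, -12.000, -38.750°)
step 3: Δleader=(-11.000, -9.000, 12.000°), disengaged; cmd=(0,0,0) → follower holds at (27.500, -12.000, -38.750°)
step 4: Δleader=(-19.000, 13.000, 25.000°), engaged; cmd=(-38.500, 7.000, 4.250°) → follower=(-11.000, -5.000, -34.500°)
step 5: Δleader=(-7.000, -15.000, 30.000°), engaged; cmd=(-14.500, -7.000, 5.500°) → follower=(-25.500, -12.000, -29.000°)
step 6: Δleader=(25.000, -1.000, -34.000°), disengaged; cmd=(0,0,0) → follower holds at (-25.500, -12.000, -29.000°)
step 7: Δleader=(16.000, 13.000, -26.000°), engaged; cmd=(31.500, 7.000, -8.500°) → follower=(6.000, -5.000, -37.500°)
step 8: Δleader=(9.000, 23.000, 36.000°), disengaged; cmd=(0,0,0) → follower holds at (6.000, -5.000, -37.500°)


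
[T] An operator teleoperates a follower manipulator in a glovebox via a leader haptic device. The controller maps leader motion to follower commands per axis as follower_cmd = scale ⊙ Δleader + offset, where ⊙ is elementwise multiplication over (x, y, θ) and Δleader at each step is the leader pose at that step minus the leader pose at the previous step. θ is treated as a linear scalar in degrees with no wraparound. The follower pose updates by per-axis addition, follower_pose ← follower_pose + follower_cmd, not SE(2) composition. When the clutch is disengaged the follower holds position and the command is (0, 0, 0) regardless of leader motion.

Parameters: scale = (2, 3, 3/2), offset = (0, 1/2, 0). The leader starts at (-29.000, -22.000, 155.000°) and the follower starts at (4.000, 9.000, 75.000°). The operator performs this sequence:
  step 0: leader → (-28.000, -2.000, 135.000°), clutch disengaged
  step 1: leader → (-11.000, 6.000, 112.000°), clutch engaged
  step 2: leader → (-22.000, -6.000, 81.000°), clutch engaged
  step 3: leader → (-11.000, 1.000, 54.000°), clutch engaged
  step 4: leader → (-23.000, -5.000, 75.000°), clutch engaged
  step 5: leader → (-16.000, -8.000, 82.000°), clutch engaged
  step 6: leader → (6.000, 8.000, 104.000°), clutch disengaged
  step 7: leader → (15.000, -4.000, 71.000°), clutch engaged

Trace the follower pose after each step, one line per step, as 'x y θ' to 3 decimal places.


step 0: Δleader=(1.000, 20.000, -20.000°), disengaged; cmd=(0,0,0) → follower holds at (4.000, 9.000, 75.000°)
step 1: Δleader=(17.000, 8.000, -23.000°), engaged; cmd=(34.000, 24.500, -34.500°) → follower=(38.000, 33.500, 40.500°)
step 2: Δleader=(-11.000, -12.000, -31.000°), engaged; cmd=(-22.000, -35.500, -46.500°) → follower=(16.000, -2.000, -6.000°)
step 3: Δleader=(11.000, 7.000, -27.000°), engaged; cmd=(22.000, 21.500, -40.500°) → follower=(38.000, 19.500, -46.500°)
step 4: Δleader=(-12.000, -6.000, 21.000°), engaged; cmd=(-24.000, -17.500, 31.500°) → follower=(14.000, 2.000, -15.000°)
step 5: Δleader=(7.000, -3.000, 7.000°), engaged; cmd=(14.000, -8.500, 10.500°) → follower=(28.000, -6.500, -4.500°)
step 6: Δleader=(22.000, 16.000, 22.000°), disengaged; cmd=(0,0,0) → follower holds at (28.000, -6.500, -4.500°)
step 7: Δleader=(9.000, -12.000, -33.000°), engaged; cmd=(18.000, -35.500, -49.500°) → follower=(46.000, -42.000, -54.000°)

4.000 9.000 75.000
38.000 33.500 40.500
16.000 -2.000 -6.000
38.000 19.500 -46.500
14.000 2.000 -15.000
28.000 -6.500 -4.500
28.000 -6.500 -4.500
46.000 -42.000 -54.000


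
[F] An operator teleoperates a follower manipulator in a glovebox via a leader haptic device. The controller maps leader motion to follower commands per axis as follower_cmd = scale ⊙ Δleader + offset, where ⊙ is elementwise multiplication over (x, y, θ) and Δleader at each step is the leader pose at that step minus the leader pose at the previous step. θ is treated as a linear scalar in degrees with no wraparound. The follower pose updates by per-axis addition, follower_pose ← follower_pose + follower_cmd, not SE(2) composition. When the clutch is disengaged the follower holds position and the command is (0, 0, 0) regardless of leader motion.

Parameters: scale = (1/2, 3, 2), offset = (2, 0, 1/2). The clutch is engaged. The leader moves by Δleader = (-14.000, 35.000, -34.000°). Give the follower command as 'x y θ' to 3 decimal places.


-5.000 105.000 -67.500

axis x: 1/2·-14.000 + 2 = -5.000
axis y: 3·35.000 + 0 = 105.000
axis θ: 2·-34.000 + 1/2 = -67.500


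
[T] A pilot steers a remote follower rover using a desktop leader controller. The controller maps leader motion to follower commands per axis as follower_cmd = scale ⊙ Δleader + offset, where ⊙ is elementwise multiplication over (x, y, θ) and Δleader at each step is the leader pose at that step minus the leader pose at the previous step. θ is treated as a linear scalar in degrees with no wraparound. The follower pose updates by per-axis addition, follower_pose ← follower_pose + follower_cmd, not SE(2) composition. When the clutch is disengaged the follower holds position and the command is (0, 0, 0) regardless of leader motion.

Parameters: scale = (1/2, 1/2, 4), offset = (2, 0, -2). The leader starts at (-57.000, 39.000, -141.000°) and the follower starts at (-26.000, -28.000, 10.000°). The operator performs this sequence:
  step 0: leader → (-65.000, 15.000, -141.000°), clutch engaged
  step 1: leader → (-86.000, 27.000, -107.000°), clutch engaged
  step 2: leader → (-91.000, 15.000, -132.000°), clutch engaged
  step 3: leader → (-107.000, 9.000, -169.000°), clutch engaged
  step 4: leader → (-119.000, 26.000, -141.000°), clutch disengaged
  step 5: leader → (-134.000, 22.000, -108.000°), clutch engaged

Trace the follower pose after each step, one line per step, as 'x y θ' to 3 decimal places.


-28.000 -40.000 8.000
-36.500 -34.000 142.000
-37.000 -40.000 40.000
-43.000 -43.000 -110.000
-43.000 -43.000 -110.000
-48.500 -45.000 20.000

step 0: Δleader=(-8.000, -24.000, 0.000°), engaged; cmd=(-2.000, -12.000, -2.000°) → follower=(-28.000, -40.000, 8.000°)
step 1: Δleader=(-21.000, 12.000, 34.000°), engaged; cmd=(-8.500, 6.000, 134.000°) → follower=(-36.500, -34.000, 142.000°)
step 2: Δleader=(-5.000, -12.000, -25.000°), engaged; cmd=(-0.500, -6.000, -102.000°) → follower=(-37.000, -40.000, 40.000°)
step 3: Δleader=(-16.000, -6.000, -37.000°), engaged; cmd=(-6.000, -3.000, -150.000°) → follower=(-43.000, -43.000, -110.000°)
step 4: Δleader=(-12.000, 17.000, 28.000°), disengaged; cmd=(0,0,0) → follower holds at (-43.000, -43.000, -110.000°)
step 5: Δleader=(-15.000, -4.000, 33.000°), engaged; cmd=(-5.500, -2.000, 130.000°) → follower=(-48.500, -45.000, 20.000°)


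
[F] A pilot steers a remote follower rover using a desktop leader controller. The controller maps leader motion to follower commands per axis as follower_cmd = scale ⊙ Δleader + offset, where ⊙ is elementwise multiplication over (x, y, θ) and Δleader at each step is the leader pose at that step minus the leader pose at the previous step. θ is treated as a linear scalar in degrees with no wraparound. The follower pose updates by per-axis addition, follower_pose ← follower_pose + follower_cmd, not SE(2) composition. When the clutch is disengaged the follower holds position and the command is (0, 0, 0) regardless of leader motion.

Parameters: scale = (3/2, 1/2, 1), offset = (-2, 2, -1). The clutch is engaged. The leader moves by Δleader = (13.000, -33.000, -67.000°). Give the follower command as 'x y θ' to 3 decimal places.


axis x: 3/2·13.000 + -2 = 17.500
axis y: 1/2·-33.000 + 2 = -14.500
axis θ: 1·-67.000 + -1 = -68.000

17.500 -14.500 -68.000


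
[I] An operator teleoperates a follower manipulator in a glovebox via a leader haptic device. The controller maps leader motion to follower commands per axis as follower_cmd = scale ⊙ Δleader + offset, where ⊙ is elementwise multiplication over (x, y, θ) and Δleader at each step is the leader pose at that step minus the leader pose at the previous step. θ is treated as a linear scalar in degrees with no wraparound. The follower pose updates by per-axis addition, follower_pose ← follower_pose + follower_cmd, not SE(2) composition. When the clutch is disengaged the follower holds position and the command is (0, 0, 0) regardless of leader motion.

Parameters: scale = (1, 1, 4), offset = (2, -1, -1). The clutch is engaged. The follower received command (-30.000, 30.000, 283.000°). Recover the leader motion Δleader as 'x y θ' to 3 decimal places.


-32.000 31.000 71.000

axis x: (-30.000 − 2) / (1) = -32.000
axis y: (30.000 − -1) / (1) = 31.000
axis θ: (283.000 − -1) / (4) = 71.000


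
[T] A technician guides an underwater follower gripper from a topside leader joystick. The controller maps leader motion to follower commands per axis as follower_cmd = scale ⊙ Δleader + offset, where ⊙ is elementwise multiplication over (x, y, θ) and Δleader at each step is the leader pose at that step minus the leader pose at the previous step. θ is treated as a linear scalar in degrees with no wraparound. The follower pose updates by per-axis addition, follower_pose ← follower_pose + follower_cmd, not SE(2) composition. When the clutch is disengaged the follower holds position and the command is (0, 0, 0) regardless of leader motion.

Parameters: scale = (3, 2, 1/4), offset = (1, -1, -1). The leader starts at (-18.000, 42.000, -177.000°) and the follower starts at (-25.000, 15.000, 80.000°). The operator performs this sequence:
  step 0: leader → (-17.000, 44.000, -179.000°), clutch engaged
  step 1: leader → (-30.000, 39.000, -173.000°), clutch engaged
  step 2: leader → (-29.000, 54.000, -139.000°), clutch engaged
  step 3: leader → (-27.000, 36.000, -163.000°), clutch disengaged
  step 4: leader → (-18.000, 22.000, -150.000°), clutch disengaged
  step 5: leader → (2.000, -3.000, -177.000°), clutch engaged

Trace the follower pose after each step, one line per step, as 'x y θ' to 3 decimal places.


step 0: Δleader=(1.000, 2.000, -2.000°), engaged; cmd=(4.000, 3.000, -1.500°) → follower=(-21.000, 18.000, 78.500°)
step 1: Δleader=(-13.000, -5.000, 6.000°), engaged; cmd=(-38.000, -11.000, 0.500°) → follower=(-59.000, 7.000, 79.000°)
step 2: Δleader=(1.000, 15.000, 34.000°), engaged; cmd=(4.000, 29.000, 7.500°) → follower=(-55.000, 36.000, 86.500°)
step 3: Δleader=(2.000, -18.000, -24.000°), disengaged; cmd=(0,0,0) → follower holds at (-55.000, 36.000, 86.500°)
step 4: Δleader=(9.000, -14.000, 13.000°), disengaged; cmd=(0,0,0) → follower holds at (-55.000, 36.000, 86.500°)
step 5: Δleader=(20.000, -25.000, -27.000°), engaged; cmd=(61.000, -51.000, -7.750°) → follower=(6.000, -15.000, 78.750°)

-21.000 18.000 78.500
-59.000 7.000 79.000
-55.000 36.000 86.500
-55.000 36.000 86.500
-55.000 36.000 86.500
6.000 -15.000 78.750


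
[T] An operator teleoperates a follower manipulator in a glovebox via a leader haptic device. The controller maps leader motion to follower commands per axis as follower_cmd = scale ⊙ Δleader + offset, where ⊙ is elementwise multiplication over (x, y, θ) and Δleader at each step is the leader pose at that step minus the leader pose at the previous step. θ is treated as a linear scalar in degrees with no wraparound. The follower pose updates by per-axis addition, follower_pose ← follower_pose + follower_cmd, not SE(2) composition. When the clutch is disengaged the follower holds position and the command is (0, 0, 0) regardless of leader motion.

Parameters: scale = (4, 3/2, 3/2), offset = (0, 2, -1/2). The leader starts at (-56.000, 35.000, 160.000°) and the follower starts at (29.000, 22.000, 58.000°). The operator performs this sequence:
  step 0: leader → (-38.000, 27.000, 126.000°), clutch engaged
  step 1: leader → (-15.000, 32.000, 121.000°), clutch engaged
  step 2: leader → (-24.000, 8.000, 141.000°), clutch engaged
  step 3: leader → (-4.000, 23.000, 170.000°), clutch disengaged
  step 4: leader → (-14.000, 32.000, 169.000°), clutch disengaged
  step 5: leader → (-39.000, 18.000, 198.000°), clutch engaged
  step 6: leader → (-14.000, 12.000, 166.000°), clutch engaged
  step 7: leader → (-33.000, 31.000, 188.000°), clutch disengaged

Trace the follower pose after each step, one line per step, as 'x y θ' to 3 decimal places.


101.000 12.000 6.500
193.000 21.500 -1.500
157.000 -12.500 28.000
157.000 -12.500 28.000
157.000 -12.500 28.000
57.000 -31.500 71.000
157.000 -38.500 22.500
157.000 -38.500 22.500

step 0: Δleader=(18.000, -8.000, -34.000°), engaged; cmd=(72.000, -10.000, -51.500°) → follower=(101.000, 12.000, 6.500°)
step 1: Δleader=(23.000, 5.000, -5.000°), engaged; cmd=(92.000, 9.500, -8.000°) → follower=(193.000, 21.500, -1.500°)
step 2: Δleader=(-9.000, -24.000, 20.000°), engaged; cmd=(-36.000, -34.000, 29.500°) → follower=(157.000, -12.500, 28.000°)
step 3: Δleader=(20.000, 15.000, 29.000°), disengaged; cmd=(0,0,0) → follower holds at (157.000, -12.500, 28.000°)
step 4: Δleader=(-10.000, 9.000, -1.000°), disengaged; cmd=(0,0,0) → follower holds at (157.000, -12.500, 28.000°)
step 5: Δleader=(-25.000, -14.000, 29.000°), engaged; cmd=(-100.000, -19.000, 43.000°) → follower=(57.000, -31.500, 71.000°)
step 6: Δleader=(25.000, -6.000, -32.000°), engaged; cmd=(100.000, -7.000, -48.500°) → follower=(157.000, -38.500, 22.500°)
step 7: Δleader=(-19.000, 19.000, 22.000°), disengaged; cmd=(0,0,0) → follower holds at (157.000, -38.500, 22.500°)


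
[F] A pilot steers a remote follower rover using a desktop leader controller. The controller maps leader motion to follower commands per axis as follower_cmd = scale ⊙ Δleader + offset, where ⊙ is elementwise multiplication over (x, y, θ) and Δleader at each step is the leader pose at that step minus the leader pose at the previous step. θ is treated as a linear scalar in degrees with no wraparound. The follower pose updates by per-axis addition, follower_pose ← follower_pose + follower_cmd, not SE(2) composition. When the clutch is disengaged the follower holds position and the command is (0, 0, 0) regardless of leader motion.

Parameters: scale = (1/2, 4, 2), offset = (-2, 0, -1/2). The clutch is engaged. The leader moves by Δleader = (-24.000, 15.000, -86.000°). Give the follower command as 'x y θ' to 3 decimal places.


axis x: 1/2·-24.000 + -2 = -14.000
axis y: 4·15.000 + 0 = 60.000
axis θ: 2·-86.000 + -1/2 = -172.500

-14.000 60.000 -172.500


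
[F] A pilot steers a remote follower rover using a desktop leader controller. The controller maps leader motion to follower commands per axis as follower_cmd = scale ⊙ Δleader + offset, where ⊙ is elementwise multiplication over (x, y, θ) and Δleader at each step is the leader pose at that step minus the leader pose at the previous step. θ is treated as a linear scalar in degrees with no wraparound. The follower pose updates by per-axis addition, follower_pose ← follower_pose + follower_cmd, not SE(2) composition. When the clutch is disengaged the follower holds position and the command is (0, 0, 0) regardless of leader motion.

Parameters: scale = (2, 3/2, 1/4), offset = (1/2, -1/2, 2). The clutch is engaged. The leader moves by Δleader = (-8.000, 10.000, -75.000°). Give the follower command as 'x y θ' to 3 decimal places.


-15.500 14.500 -16.750

axis x: 2·-8.000 + 1/2 = -15.500
axis y: 3/2·10.000 + -1/2 = 14.500
axis θ: 1/4·-75.000 + 2 = -16.750


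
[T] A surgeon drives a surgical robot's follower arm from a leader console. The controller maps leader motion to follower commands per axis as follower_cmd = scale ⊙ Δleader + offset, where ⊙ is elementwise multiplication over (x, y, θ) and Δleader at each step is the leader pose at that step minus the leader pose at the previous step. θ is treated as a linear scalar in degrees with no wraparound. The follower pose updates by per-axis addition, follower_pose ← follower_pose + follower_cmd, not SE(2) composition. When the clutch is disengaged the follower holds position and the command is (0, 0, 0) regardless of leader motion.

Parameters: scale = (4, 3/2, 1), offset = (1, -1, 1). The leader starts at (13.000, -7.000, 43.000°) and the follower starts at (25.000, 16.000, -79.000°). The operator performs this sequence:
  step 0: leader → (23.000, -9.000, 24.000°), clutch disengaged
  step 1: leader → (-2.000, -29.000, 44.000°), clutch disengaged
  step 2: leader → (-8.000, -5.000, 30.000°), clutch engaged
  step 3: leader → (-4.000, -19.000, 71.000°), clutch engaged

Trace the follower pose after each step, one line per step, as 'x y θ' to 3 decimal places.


25.000 16.000 -79.000
25.000 16.000 -79.000
2.000 51.000 -92.000
19.000 29.000 -50.000

step 0: Δleader=(10.000, -2.000, -19.000°), disengaged; cmd=(0,0,0) → follower holds at (25.000, 16.000, -79.000°)
step 1: Δleader=(-25.000, -20.000, 20.000°), disengaged; cmd=(0,0,0) → follower holds at (25.000, 16.000, -79.000°)
step 2: Δleader=(-6.000, 24.000, -14.000°), engaged; cmd=(-23.000, 35.000, -13.000°) → follower=(2.000, 51.000, -92.000°)
step 3: Δleader=(4.000, -14.000, 41.000°), engaged; cmd=(17.000, -22.000, 42.000°) → follower=(19.000, 29.000, -50.000°)


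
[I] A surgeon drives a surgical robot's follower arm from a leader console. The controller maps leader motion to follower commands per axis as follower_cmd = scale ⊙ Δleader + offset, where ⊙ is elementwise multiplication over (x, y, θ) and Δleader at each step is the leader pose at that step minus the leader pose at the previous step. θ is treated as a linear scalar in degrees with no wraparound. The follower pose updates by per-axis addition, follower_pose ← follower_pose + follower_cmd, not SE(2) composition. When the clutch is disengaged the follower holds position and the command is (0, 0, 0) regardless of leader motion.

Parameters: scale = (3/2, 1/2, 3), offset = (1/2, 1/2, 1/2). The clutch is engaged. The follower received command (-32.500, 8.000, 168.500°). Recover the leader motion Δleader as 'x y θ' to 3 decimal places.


axis x: (-32.500 − 1/2) / (3/2) = -22.000
axis y: (8.000 − 1/2) / (1/2) = 15.000
axis θ: (168.500 − 1/2) / (3) = 56.000

-22.000 15.000 56.000


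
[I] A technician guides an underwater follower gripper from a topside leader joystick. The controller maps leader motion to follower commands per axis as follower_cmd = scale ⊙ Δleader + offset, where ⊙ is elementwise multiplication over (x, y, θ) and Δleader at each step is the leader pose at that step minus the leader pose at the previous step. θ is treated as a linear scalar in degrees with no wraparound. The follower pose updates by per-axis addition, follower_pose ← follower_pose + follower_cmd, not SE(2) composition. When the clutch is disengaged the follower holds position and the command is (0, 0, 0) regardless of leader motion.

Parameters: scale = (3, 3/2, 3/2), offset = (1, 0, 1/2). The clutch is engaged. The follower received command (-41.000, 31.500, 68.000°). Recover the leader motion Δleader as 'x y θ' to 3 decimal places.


-14.000 21.000 45.000

axis x: (-41.000 − 1) / (3) = -14.000
axis y: (31.500 − 0) / (3/2) = 21.000
axis θ: (68.000 − 1/2) / (3/2) = 45.000


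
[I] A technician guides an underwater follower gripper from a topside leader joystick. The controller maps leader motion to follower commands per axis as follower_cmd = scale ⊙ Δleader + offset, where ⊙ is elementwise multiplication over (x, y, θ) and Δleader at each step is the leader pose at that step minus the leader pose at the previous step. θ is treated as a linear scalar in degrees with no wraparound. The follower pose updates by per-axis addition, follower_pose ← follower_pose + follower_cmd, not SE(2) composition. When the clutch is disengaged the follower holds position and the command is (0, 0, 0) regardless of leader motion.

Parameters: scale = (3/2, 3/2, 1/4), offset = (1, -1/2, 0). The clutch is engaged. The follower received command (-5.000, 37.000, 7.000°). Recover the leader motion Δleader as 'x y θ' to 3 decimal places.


-4.000 25.000 28.000

axis x: (-5.000 − 1) / (3/2) = -4.000
axis y: (37.000 − -1/2) / (3/2) = 25.000
axis θ: (7.000 − 0) / (1/4) = 28.000


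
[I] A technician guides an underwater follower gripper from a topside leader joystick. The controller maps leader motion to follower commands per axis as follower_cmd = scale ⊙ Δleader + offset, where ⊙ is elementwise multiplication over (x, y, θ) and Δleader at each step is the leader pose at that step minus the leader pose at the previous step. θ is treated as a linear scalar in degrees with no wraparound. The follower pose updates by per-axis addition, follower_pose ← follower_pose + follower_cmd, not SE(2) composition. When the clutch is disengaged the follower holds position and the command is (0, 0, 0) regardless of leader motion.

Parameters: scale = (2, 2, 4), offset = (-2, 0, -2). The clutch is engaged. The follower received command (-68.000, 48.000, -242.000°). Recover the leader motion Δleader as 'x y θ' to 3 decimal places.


-33.000 24.000 -60.000

axis x: (-68.000 − -2) / (2) = -33.000
axis y: (48.000 − 0) / (2) = 24.000
axis θ: (-242.000 − -2) / (4) = -60.000
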